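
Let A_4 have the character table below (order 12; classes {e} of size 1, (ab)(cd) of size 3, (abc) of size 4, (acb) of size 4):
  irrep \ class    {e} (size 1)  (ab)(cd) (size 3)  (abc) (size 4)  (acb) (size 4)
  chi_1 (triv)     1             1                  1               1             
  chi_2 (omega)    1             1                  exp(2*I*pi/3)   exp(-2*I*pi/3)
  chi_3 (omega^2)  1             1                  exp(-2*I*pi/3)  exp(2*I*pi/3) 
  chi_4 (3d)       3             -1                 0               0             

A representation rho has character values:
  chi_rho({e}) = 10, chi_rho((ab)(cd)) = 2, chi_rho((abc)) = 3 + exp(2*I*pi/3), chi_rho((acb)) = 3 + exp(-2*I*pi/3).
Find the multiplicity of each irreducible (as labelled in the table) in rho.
Multiplicities: chi_1: 3, chi_2: 1, chi_3: 0, chi_4: 2.

Details: Use <chi_rho, chi> = (1/|G|) sum_C |C| * chi_rho(C) * conj(chi(C)) with |G| = 12 for each irreducible chi in the table:
  <chi_rho, chi_1> = (1/12)[1*(10)*conj(1) + 3*(2)*conj(1) + 4*(3 + exp(2*I*pi/3))*conj(1) + 4*(3 + exp(-2*I*pi/3))*conj(1)]
      = (1/12)[(10) + (6) + (12 + 4*exp(2*I*pi/3)) + (12 + 4*exp(-2*I*pi/3))] = 36/12 = 3
  <chi_rho, chi_2> = (1/12)[1*(10)*conj(1) + 3*(2)*conj(1) + 4*(3 + exp(2*I*pi/3))*conj(exp(2*I*pi/3)) + 4*(3 + exp(-2*I*pi/3))*conj(exp(-2*I*pi/3))]
      = (1/12)[(10) + (6) + (4 + 12*exp(-2*I*pi/3)) + (4 + 12*exp(2*I*pi/3))] = 12/12 = 1
  <chi_rho, chi_3> = (1/12)[1*(10)*conj(1) + 3*(2)*conj(1) + 4*(3 + exp(2*I*pi/3))*conj(exp(-2*I*pi/3)) + 4*(3 + exp(-2*I*pi/3))*conj(exp(2*I*pi/3))]
      = (1/12)[(10) + (6) + (4*exp(-2*I*pi/3) + 12*exp(2*I*pi/3)) + (12*exp(-2*I*pi/3) + 4*exp(2*I*pi/3))] = 0/12 = 0
  <chi_rho, chi_4> = (1/12)[1*(10)*conj(3) + 3*(2)*conj(-1) + 4*(3 + exp(2*I*pi/3))*conj(0) + 4*(3 + exp(-2*I*pi/3))*conj(0)]
      = (1/12)[(30) + (-6) + (0) + (0)] = 24/12 = 2
(Exp terms are combined using exp(i*s)*conj(exp(i*t)) = exp(i*(s-t)), and sums of them are collapsed using the identity that for every m > 1 the m distinct m-th roots of unity sum to 0, e.g. 1 + exp(2*I*pi/3) + exp(-2*I*pi/3) = 0.)
Dimension check: dim(rho) = sum (mult * dim) = 3*1 + 1*1 + 0*1 + 2*3 = 10 = chi_rho(e) = 10.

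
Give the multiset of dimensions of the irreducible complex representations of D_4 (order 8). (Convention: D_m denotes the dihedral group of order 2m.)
Dimensions: 1, 1, 1, 1, 2

Argument: There are 5 irreducibles (= number of conjugacy classes). Their dimensions d_i satisfy sum d_i^2 = |G| = 8: 1 + 1 + 1 + 1 + 4 = 8.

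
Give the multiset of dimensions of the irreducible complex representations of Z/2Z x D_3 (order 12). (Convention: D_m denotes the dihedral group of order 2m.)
Dimensions: 1, 1, 1, 1, 2, 2

Reasoning: There are 6 irreducibles (= number of conjugacy classes). Their dimensions d_i satisfy sum d_i^2 = |G| = 12: 1 + 1 + 1 + 1 + 4 + 4 = 12. (For the product with Z/2Z: each of the 2 1-dim characters of Z/2Z tensors with each irrep of D_3, giving 2 copies of each D_3-dimension.)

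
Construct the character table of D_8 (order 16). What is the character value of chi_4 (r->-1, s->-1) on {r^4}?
Conjugacy classes: {e} of size 1, {r^4} of size 1, {r^1, r^7} of size 2, {r^2, r^6} of size 2, {r^3, r^5} of size 2, {s, sr^2, ...} of size 4, {sr, sr^3, ...} of size 4.
Character table:
  irrep \ class              {e} (size 1)  {r^4} (size 1)  {r^1, r^7} (size 2)  {r^2, r^6} (size 2)  {r^3, r^5} (size 2)  {s, sr^2, ...} (size 4)  {sr, sr^3, ...} (size 4)
  chi_1 (triv)               1             1               1                    1                    1                    1                        1                       
  chi_2 (sign: r->1, s->-1)  1             1               1                    1                    1                    -1                       -1                      
  chi_3 (r->-1, s->1)        1             1               -1                   1                    -1                   1                        -1                      
  chi_4 (r->-1, s->-1)       1             1               -1                   1                    -1                   -1                       1                       
  chi_5 (2d, j=1)            2             -2              sqrt(2)              0                    -sqrt(2)             0                        0                       
  chi_6 (2d, j=2)            2             2               0                    -2                   0                    0                        0                       
  chi_7 (2d, j=3)            2             -2              -sqrt(2)             0                    sqrt(2)              0                        0                       

Spot check: chi_4 (r->-1, s->-1) on {r^4} = 1.

Explanation: D_8 has order 2*8 = 16 with 7 conjugacy classes, hence 7 irreducibles. Sum of squared dims 1 + 1 + 1 + 1 + 4 + 4 + 4 = 16 = |G|. Linear characters come from the abelianisation; the 2-dimensional irreps have character r^k -> 2*cos(2*pi*j*k/8), reflections -> 0.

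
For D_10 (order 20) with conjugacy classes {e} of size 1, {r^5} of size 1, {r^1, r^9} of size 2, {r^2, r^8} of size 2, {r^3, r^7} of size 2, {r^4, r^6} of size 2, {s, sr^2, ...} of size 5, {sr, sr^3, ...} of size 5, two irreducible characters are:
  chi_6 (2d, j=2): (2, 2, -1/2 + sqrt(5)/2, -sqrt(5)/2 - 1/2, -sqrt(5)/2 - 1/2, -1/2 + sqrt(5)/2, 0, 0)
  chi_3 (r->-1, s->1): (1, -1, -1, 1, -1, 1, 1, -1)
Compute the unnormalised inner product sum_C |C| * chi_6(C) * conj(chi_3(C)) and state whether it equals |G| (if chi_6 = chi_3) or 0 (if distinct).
Sum = 0; so <chi_6, chi_3> = 0 (distinct irreducibles are orthogonal).

Why: Compute term by term over conjugacy classes (|C| * chi_6(C) * conj(chi_3(C))):
  1*(2)*conj(1) + 1*(2)*conj(-1) + 2*(-1/2 + sqrt(5)/2)*conj(-1) + 2*(-sqrt(5)/2 - 1/2)*conj(1) + 2*(-sqrt(5)/2 - 1/2)*conj(-1) + 2*(-1/2 + sqrt(5)/2)*conj(1) + 5*(0)*conj(1) + 5*(0)*conj(-1)
  = (2) + (-2) + (1 - sqrt(5)) + (-sqrt(5) - 1) + (1 + sqrt(5)) + (-1 + sqrt(5)) + (0) + (0)
  = 0.
Dividing by |G| = 20 gives 0/20 = 0, matching the row-orthogonality relation <chi_6, chi_3> = [chi_6 = chi_3].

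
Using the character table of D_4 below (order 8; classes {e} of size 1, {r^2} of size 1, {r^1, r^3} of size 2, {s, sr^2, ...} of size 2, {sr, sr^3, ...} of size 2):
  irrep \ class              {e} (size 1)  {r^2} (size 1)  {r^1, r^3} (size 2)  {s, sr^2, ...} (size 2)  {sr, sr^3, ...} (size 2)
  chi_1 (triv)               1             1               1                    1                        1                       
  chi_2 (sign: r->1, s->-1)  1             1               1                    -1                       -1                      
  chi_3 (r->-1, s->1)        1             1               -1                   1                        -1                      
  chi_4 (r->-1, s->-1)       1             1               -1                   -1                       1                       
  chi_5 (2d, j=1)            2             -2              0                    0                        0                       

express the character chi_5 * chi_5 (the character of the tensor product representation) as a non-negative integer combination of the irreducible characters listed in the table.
chi_5 tensor chi_5 = chi_1 + chi_2 + chi_3 + chi_4 (all other irreducibles have multiplicity 0).

Argument: The character of a tensor product is the pointwise product (chi_5 * chi_5)(C) = chi_5(C) * chi_5(C):
  {e}: (2)*(2), {r^2}: (-2)*(-2), {r^1, r^3}: (0)*(0), {s, sr^2, ...}: (0)*(0), {sr, sr^3, ...}: (0)*(0)
so (chi_5 * chi_5) takes values
  {e} -> 4, {r^2} -> 4, {r^1, r^3} -> 0, {s, sr^2, ...} -> 0, {sr, sr^3, ...} -> 0.
Now take the inner product of this character with each irreducible chi from the table, <chi_5*chi_5, chi> = (1/8) sum_C |C| (chi_5*chi_5)(C) conj(chi(C)):
  <chi_5*chi_5, chi_1> = (1/8)[1*(4)*conj(1) + 1*(4)*conj(1) + 2*(0)*conj(1) + 2*(0)*conj(1) + 2*(0)*conj(1)]
      = (1/8)[(4) + (4) + (0) + (0) + (0)] = 8/8 = 1
  <chi_5*chi_5, chi_2> = (1/8)[1*(4)*conj(1) + 1*(4)*conj(1) + 2*(0)*conj(1) + 2*(0)*conj(-1) + 2*(0)*conj(-1)]
      = (1/8)[(4) + (4) + (0) + (0) + (0)] = 8/8 = 1
  <chi_5*chi_5, chi_3> = (1/8)[1*(4)*conj(1) + 1*(4)*conj(1) + 2*(0)*conj(-1) + 2*(0)*conj(1) + 2*(0)*conj(-1)]
      = (1/8)[(4) + (4) + (0) + (0) + (0)] = 8/8 = 1
  <chi_5*chi_5, chi_4> = (1/8)[1*(4)*conj(1) + 1*(4)*conj(1) + 2*(0)*conj(-1) + 2*(0)*conj(-1) + 2*(0)*conj(1)]
      = (1/8)[(4) + (4) + (0) + (0) + (0)] = 8/8 = 1
  <chi_5*chi_5, chi_5> = (1/8)[1*(4)*conj(2) + 1*(4)*conj(-2) + 2*(0)*conj(0) + 2*(0)*conj(0) + 2*(0)*conj(0)]
      = (1/8)[(8) + (-8) + (0) + (0) + (0)] = 0/8 = 0
Hence the multiplicities are chi_1: 1, chi_2: 1, chi_3: 1, chi_4: 1. Dimension check: dim(chi_5)*dim(chi_5) = 2*2 = 4 and sum (mult * dim) = 1*1 + 1*1 + 1*1 + 1*1 = 4.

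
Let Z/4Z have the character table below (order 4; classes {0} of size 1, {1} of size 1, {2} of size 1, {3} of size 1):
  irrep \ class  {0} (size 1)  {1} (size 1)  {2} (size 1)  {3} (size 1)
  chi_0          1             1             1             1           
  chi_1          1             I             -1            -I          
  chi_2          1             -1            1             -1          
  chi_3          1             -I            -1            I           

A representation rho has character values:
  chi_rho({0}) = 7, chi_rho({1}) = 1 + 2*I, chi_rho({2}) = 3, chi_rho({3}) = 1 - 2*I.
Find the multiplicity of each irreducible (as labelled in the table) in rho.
Multiplicities: chi_0: 3, chi_1: 2, chi_2: 2, chi_3: 0.

Explanation: Use <chi_rho, chi> = (1/|G|) sum_C |C| * chi_rho(C) * conj(chi(C)) with |G| = 4 for each irreducible chi in the table:
  <chi_rho, chi_0> = (1/4)[1*(7)*conj(1) + 1*(1 + 2*I)*conj(1) + 1*(3)*conj(1) + 1*(1 - 2*I)*conj(1)]
      = (1/4)[(7) + (1 + 2*I) + (3) + (1 - 2*I)] = 12/4 = 3
  <chi_rho, chi_1> = (1/4)[1*(7)*conj(1) + 1*(1 + 2*I)*conj(I) + 1*(3)*conj(-1) + 1*(1 - 2*I)*conj(-I)]
      = (1/4)[(7) + (2 - I) + (-3) + (2 + I)] = 8/4 = 2
  <chi_rho, chi_2> = (1/4)[1*(7)*conj(1) + 1*(1 + 2*I)*conj(-1) + 1*(3)*conj(1) + 1*(1 - 2*I)*conj(-1)]
      = (1/4)[(7) + (-1 - 2*I) + (3) + (-1 + 2*I)] = 8/4 = 2
  <chi_rho, chi_3> = (1/4)[1*(7)*conj(1) + 1*(1 + 2*I)*conj(-I) + 1*(3)*conj(-1) + 1*(1 - 2*I)*conj(I)]
      = (1/4)[(7) + (-2 + I) + (-3) + (-2 - I)] = 0/4 = 0
(Exp terms are combined using exp(i*s)*conj(exp(i*t)) = exp(i*(s-t)), and sums of them are collapsed using the identity that for every m > 1 the m distinct m-th roots of unity sum to 0, e.g. 1 + exp(2*I*pi/3) + exp(-2*I*pi/3) = 0.)
Dimension check: dim(rho) = sum (mult * dim) = 3*1 + 2*1 + 2*1 + 0*1 = 7 = chi_rho(e) = 7.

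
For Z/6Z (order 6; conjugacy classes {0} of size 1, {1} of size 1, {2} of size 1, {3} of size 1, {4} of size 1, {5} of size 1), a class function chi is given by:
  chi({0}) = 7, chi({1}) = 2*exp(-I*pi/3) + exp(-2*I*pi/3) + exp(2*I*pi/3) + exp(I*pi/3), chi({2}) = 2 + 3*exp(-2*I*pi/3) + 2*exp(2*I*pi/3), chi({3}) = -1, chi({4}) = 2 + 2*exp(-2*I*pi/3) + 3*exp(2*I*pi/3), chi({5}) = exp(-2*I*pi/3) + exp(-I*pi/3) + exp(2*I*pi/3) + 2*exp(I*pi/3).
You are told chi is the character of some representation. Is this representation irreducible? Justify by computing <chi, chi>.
Not irreducible (reducible): <chi, chi> = 9 > 1.

Justification: <chi, chi> = (1/|G|) sum_C |C| * |chi(C)|^2 = (1/6)[1*|7|^2 + 1*|2*exp(-I*pi/3) + exp(-2*I*pi/3) + exp(2*I*pi/3) + exp(I*pi/3)|^2 + 1*|2 + 3*exp(-2*I*pi/3) + 2*exp(2*I*pi/3)|^2 + 1*|-1|^2 + 1*|2 + 2*exp(-2*I*pi/3) + 3*exp(2*I*pi/3)|^2 + 1*|exp(-2*I*pi/3) + exp(-I*pi/3) + exp(2*I*pi/3) + 2*exp(I*pi/3)|^2]
  = (1/6)[(49) + (1) + (1) + (1) + (1) + (1)] = 54/6 = 9.
(Exp terms are combined using exp(i*s)*conj(exp(i*t)) = exp(i*(s-t)), and sums of them are collapsed using the identity that for every m > 1 the m distinct m-th roots of unity sum to 0, e.g. 1 + exp(2*I*pi/3) + exp(-2*I*pi/3) = 0.)
A character is irreducible iff <chi, chi> = 1, so this representation is reducible.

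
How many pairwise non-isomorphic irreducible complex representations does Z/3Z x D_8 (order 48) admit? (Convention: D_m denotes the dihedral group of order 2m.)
21

Reasoning: The number of irreducible complex representations of a finite group equals its number of conjugacy classes. For a direct product, #classes(G x H) = #classes(G) * #classes(H). Z/3Z has 3 classes (abelian), D_8 has 7 classes, so 3 * 7 = 21, so Z/3Z x D_8 (order 48) has exactly 21 irreducible complex representations.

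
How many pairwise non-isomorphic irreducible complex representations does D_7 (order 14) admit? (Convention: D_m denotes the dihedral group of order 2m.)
5

Argument: The number of irreducible complex representations of a finite group equals its number of conjugacy classes. D_7 has 5 conjugacy classes ((n+3)/2 for n odd), so D_7 (order 14) has exactly 5 irreducible complex representations.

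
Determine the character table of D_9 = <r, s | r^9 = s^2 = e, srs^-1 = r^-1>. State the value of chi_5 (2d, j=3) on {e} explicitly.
Conjugacy classes: {e} of size 1, {r^1, r^8} of size 2, {r^2, r^7} of size 2, {r^3, r^6} of size 2, {r^4, r^5} of size 2, {s, sr, ..., sr^8} of size 9.
Character table:
  irrep \ class              {e} (size 1)  {r^1, r^8} (size 2)  {r^2, r^7} (size 2)  {r^3, r^6} (size 2)  {r^4, r^5} (size 2)  {s, sr, ..., sr^8} (size 9)
  chi_1 (triv)               1             1                    1                    1                    1                    1                          
  chi_2 (sign: r->1, s->-1)  1             1                    1                    1                    1                    -1                         
  chi_3 (2d, j=1)            2             2*cos(2*pi/9)        2*cos(4*pi/9)        -1                   -2*cos(pi/9)         0                          
  chi_4 (2d, j=2)            2             2*cos(4*pi/9)        -2*cos(pi/9)         -1                   2*cos(2*pi/9)        0                          
  chi_5 (2d, j=3)            2             -1                   -1                   2                    -1                   0                          
  chi_6 (2d, j=4)            2             -2*cos(pi/9)         2*cos(2*pi/9)        -1                   2*cos(4*pi/9)        0                          

Spot check: chi_5 (2d, j=3) on {e} = 2.

Reasoning: D_9 has order 2*9 = 18 with 6 conjugacy classes, hence 6 irreducibles. Sum of squared dims 1 + 1 + 4 + 4 + 4 + 4 = 18 = |G|. Linear characters come from the abelianisation; the 2-dimensional irreps have character r^k -> 2*cos(2*pi*j*k/9), reflections -> 0.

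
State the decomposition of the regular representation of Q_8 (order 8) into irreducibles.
Each irreducible V_i of dimension d_i appears with multiplicity d_i, i.e. rho_reg = (direct sum over all irreducibles V_i) d_i V_i. The irreducible dimensions for Q_8 are 1, 1, 1, 1, 2: 4 irreducibles of dimension 1, each with multiplicity 1; 1 irreducible of dimension 2, with multiplicity 2. Total dimension 4*1*1 + 1*2*2 = 8 = |G|.

Argument: General theorem: in the regular representation of a finite group G, each irreducible appears with multiplicity equal to its dimension. Check: dim(rho_reg) = sum d_i^2 = 1 + 1 + 1 + 1 + 4 = 8 = |G|.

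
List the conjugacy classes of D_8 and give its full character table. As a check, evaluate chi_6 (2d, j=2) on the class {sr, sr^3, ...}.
Conjugacy classes: {e} of size 1, {r^4} of size 1, {r^1, r^7} of size 2, {r^2, r^6} of size 2, {r^3, r^5} of size 2, {s, sr^2, ...} of size 4, {sr, sr^3, ...} of size 4.
Character table:
  irrep \ class              {e} (size 1)  {r^4} (size 1)  {r^1, r^7} (size 2)  {r^2, r^6} (size 2)  {r^3, r^5} (size 2)  {s, sr^2, ...} (size 4)  {sr, sr^3, ...} (size 4)
  chi_1 (triv)               1             1               1                    1                    1                    1                        1                       
  chi_2 (sign: r->1, s->-1)  1             1               1                    1                    1                    -1                       -1                      
  chi_3 (r->-1, s->1)        1             1               -1                   1                    -1                   1                        -1                      
  chi_4 (r->-1, s->-1)       1             1               -1                   1                    -1                   -1                       1                       
  chi_5 (2d, j=1)            2             -2              sqrt(2)              0                    -sqrt(2)             0                        0                       
  chi_6 (2d, j=2)            2             2               0                    -2                   0                    0                        0                       
  chi_7 (2d, j=3)            2             -2              -sqrt(2)             0                    sqrt(2)              0                        0                       

Spot check: chi_6 (2d, j=2) on {sr, sr^3, ...} = 0.

Derivation: D_8 has order 2*8 = 16 with 7 conjugacy classes, hence 7 irreducibles. Sum of squared dims 1 + 1 + 1 + 1 + 4 + 4 + 4 = 16 = |G|. Linear characters come from the abelianisation; the 2-dimensional irreps have character r^k -> 2*cos(2*pi*j*k/8), reflections -> 0.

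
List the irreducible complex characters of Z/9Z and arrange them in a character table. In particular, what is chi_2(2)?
Character table of Z/9Z (irreps indexed chi_0,...,chi_8 with chi_k(m) = zeta_9^(k*m), zeta_9 = exp(2*pi*i/9)):
  irrep \ class  {0} (size 1)  {1} (size 1)    {2} (size 1)    {3} (size 1)    {4} (size 1)    {5} (size 1)    {6} (size 1)    {7} (size 1)    {8} (size 1)  
  chi_0          1             1               1               1               1               1               1               1               1             
  chi_1          1             exp(2*I*pi/9)   exp(4*I*pi/9)   exp(2*I*pi/3)   exp(8*I*pi/9)   exp(-8*I*pi/9)  exp(-2*I*pi/3)  exp(-4*I*pi/9)  exp(-2*I*pi/9)
  chi_2          1             exp(4*I*pi/9)   exp(8*I*pi/9)   exp(-2*I*pi/3)  exp(-2*I*pi/9)  exp(2*I*pi/9)   exp(2*I*pi/3)   exp(-8*I*pi/9)  exp(-4*I*pi/9)
  chi_3          1             exp(2*I*pi/3)   exp(-2*I*pi/3)  1               exp(2*I*pi/3)   exp(-2*I*pi/3)  1               exp(2*I*pi/3)   exp(-2*I*pi/3)
  chi_4          1             exp(8*I*pi/9)   exp(-2*I*pi/9)  exp(2*I*pi/3)   exp(-4*I*pi/9)  exp(4*I*pi/9)   exp(-2*I*pi/3)  exp(2*I*pi/9)   exp(-8*I*pi/9)
  chi_5          1             exp(-8*I*pi/9)  exp(2*I*pi/9)   exp(-2*I*pi/3)  exp(4*I*pi/9)   exp(-4*I*pi/9)  exp(2*I*pi/3)   exp(-2*I*pi/9)  exp(8*I*pi/9) 
  chi_6          1             exp(-2*I*pi/3)  exp(2*I*pi/3)   1               exp(-2*I*pi/3)  exp(2*I*pi/3)   1               exp(-2*I*pi/3)  exp(2*I*pi/3) 
  chi_7          1             exp(-4*I*pi/9)  exp(-8*I*pi/9)  exp(2*I*pi/3)   exp(2*I*pi/9)   exp(-2*I*pi/9)  exp(-2*I*pi/3)  exp(8*I*pi/9)   exp(4*I*pi/9) 
  chi_8          1             exp(-2*I*pi/9)  exp(-4*I*pi/9)  exp(-2*I*pi/3)  exp(-8*I*pi/9)  exp(8*I*pi/9)   exp(2*I*pi/3)   exp(4*I*pi/9)   exp(2*I*pi/9) 

Spot check: chi_2(2) = zeta_9^(2*2) = zeta_9^4 = exp(8*I*pi/9).

Details: Z/9Z is abelian, so all 9 irreducible complex representations are 1-dimensional. They are given by chi_k(m) = zeta_9^(k*m) for k = 0,...,8. Row orthogonality: sum_m chi_k(m) conj(chi_l(m)) = 9 * [k = l].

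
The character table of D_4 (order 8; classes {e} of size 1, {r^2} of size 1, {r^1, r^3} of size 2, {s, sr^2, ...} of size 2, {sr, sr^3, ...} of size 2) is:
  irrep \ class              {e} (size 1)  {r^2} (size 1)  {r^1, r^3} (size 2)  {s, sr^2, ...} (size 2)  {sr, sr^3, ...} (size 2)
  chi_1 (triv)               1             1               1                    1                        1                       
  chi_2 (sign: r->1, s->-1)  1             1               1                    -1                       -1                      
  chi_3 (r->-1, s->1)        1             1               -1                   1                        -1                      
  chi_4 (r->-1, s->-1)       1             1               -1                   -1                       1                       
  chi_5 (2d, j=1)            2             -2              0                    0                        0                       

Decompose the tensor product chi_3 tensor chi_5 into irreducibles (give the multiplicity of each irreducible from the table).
chi_3 tensor chi_5 = chi_5 (all other irreducibles have multiplicity 0).

Argument: The character of a tensor product is the pointwise product (chi_3 * chi_5)(C) = chi_3(C) * chi_5(C):
  {e}: (1)*(2), {r^2}: (1)*(-2), {r^1, r^3}: (-1)*(0), {s, sr^2, ...}: (1)*(0), {sr, sr^3, ...}: (-1)*(0)
so (chi_3 * chi_5) takes values
  {e} -> 2, {r^2} -> -2, {r^1, r^3} -> 0, {s, sr^2, ...} -> 0, {sr, sr^3, ...} -> 0.
Now take the inner product of this character with each irreducible chi from the table, <chi_3*chi_5, chi> = (1/8) sum_C |C| (chi_3*chi_5)(C) conj(chi(C)):
  <chi_3*chi_5, chi_1> = (1/8)[1*(2)*conj(1) + 1*(-2)*conj(1) + 2*(0)*conj(1) + 2*(0)*conj(1) + 2*(0)*conj(1)]
      = (1/8)[(2) + (-2) + (0) + (0) + (0)] = 0/8 = 0
  <chi_3*chi_5, chi_2> = (1/8)[1*(2)*conj(1) + 1*(-2)*conj(1) + 2*(0)*conj(1) + 2*(0)*conj(-1) + 2*(0)*conj(-1)]
      = (1/8)[(2) + (-2) + (0) + (0) + (0)] = 0/8 = 0
  <chi_3*chi_5, chi_3> = (1/8)[1*(2)*conj(1) + 1*(-2)*conj(1) + 2*(0)*conj(-1) + 2*(0)*conj(1) + 2*(0)*conj(-1)]
      = (1/8)[(2) + (-2) + (0) + (0) + (0)] = 0/8 = 0
  <chi_3*chi_5, chi_4> = (1/8)[1*(2)*conj(1) + 1*(-2)*conj(1) + 2*(0)*conj(-1) + 2*(0)*conj(-1) + 2*(0)*conj(1)]
      = (1/8)[(2) + (-2) + (0) + (0) + (0)] = 0/8 = 0
  <chi_3*chi_5, chi_5> = (1/8)[1*(2)*conj(2) + 1*(-2)*conj(-2) + 2*(0)*conj(0) + 2*(0)*conj(0) + 2*(0)*conj(0)]
      = (1/8)[(4) + (4) + (0) + (0) + (0)] = 8/8 = 1
Hence the multiplicities are chi_5: 1. Dimension check: dim(chi_3)*dim(chi_5) = 1*2 = 2 and sum (mult * dim) = 1*2 = 2.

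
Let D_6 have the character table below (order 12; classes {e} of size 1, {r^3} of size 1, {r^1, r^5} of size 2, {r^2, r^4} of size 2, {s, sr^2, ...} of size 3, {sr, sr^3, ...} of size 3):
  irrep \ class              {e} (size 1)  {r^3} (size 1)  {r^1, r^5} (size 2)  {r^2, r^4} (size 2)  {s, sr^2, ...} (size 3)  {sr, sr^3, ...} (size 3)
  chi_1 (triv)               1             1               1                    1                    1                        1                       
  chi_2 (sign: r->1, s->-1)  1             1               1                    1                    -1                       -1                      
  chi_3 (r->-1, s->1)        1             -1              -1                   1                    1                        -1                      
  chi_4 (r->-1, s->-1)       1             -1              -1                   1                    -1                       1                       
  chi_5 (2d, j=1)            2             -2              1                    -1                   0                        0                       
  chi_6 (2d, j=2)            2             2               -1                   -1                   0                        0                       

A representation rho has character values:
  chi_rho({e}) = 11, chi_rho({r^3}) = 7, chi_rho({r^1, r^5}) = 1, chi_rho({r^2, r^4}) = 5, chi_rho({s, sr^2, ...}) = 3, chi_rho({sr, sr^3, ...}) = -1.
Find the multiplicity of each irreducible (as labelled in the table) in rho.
Multiplicities: chi_1: 3, chi_2: 2, chi_3: 2, chi_4: 0, chi_5: 0, chi_6: 2.

Working: Use <chi_rho, chi> = (1/|G|) sum_C |C| * chi_rho(C) * conj(chi(C)) with |G| = 12 for each irreducible chi in the table:
  <chi_rho, chi_1> = (1/12)[1*(11)*conj(1) + 1*(7)*conj(1) + 2*(1)*conj(1) + 2*(5)*conj(1) + 3*(3)*conj(1) + 3*(-1)*conj(1)]
      = (1/12)[(11) + (7) + (2) + (10) + (9) + (-3)] = 36/12 = 3
  <chi_rho, chi_2> = (1/12)[1*(11)*conj(1) + 1*(7)*conj(1) + 2*(1)*conj(1) + 2*(5)*conj(1) + 3*(3)*conj(-1) + 3*(-1)*conj(-1)]
      = (1/12)[(11) + (7) + (2) + (10) + (-9) + (3)] = 24/12 = 2
  <chi_rho, chi_3> = (1/12)[1*(11)*conj(1) + 1*(7)*conj(-1) + 2*(1)*conj(-1) + 2*(5)*conj(1) + 3*(3)*conj(1) + 3*(-1)*conj(-1)]
      = (1/12)[(11) + (-7) + (-2) + (10) + (9) + (3)] = 24/12 = 2
  <chi_rho, chi_4> = (1/12)[1*(11)*conj(1) + 1*(7)*conj(-1) + 2*(1)*conj(-1) + 2*(5)*conj(1) + 3*(3)*conj(-1) + 3*(-1)*conj(1)]
      = (1/12)[(11) + (-7) + (-2) + (10) + (-9) + (-3)] = 0/12 = 0
  <chi_rho, chi_5> = (1/12)[1*(11)*conj(2) + 1*(7)*conj(-2) + 2*(1)*conj(1) + 2*(5)*conj(-1) + 3*(3)*conj(0) + 3*(-1)*conj(0)]
      = (1/12)[(22) + (-14) + (2) + (-10) + (0) + (0)] = 0/12 = 0
  <chi_rho, chi_6> = (1/12)[1*(11)*conj(2) + 1*(7)*conj(2) + 2*(1)*conj(-1) + 2*(5)*conj(-1) + 3*(3)*conj(0) + 3*(-1)*conj(0)]
      = (1/12)[(22) + (14) + (-2) + (-10) + (0) + (0)] = 24/12 = 2
Dimension check: dim(rho) = sum (mult * dim) = 3*1 + 2*1 + 2*1 + 0*1 + 0*2 + 2*2 = 11 = chi_rho(e) = 11.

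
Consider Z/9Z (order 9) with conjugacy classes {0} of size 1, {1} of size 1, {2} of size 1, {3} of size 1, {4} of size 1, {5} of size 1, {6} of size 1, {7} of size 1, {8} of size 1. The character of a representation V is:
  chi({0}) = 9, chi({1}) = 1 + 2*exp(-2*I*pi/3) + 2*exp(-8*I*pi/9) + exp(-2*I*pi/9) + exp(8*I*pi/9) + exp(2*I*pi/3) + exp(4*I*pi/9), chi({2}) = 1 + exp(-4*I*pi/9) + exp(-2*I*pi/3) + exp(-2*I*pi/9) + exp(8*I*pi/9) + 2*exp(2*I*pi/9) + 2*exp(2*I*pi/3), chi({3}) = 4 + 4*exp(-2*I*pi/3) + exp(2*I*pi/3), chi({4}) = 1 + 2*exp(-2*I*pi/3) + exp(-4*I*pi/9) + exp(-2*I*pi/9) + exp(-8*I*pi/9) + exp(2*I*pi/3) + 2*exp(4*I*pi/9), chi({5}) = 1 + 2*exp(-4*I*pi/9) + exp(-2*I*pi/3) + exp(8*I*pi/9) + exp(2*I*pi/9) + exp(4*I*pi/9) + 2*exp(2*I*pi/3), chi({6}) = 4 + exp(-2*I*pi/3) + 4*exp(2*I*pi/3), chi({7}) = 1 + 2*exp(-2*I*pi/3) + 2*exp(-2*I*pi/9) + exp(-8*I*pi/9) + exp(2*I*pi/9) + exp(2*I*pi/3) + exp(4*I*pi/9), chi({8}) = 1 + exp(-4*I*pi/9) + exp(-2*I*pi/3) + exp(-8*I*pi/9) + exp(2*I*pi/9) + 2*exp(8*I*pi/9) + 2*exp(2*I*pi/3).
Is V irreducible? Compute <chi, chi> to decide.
Not irreducible (reducible): <chi, chi> = 13 > 1.

<chi, chi> = (1/|G|) sum_C |C| * |chi(C)|^2 = (1/9)[1*|9|^2 + 1*|1 + 2*exp(-2*I*pi/3) + 2*exp(-8*I*pi/9) + exp(-2*I*pi/9) + exp(8*I*pi/9) + exp(2*I*pi/3) + exp(4*I*pi/9)|^2 + 1*|1 + exp(-4*I*pi/9) + exp(-2*I*pi/3) + exp(-2*I*pi/9) + exp(8*I*pi/9) + 2*exp(2*I*pi/9) + 2*exp(2*I*pi/3)|^2 + 1*|4 + 4*exp(-2*I*pi/3) + exp(2*I*pi/3)|^2 + 1*|1 + 2*exp(-2*I*pi/3) + exp(-4*I*pi/9) + exp(-2*I*pi/9) + exp(-8*I*pi/9) + exp(2*I*pi/3) + 2*exp(4*I*pi/9)|^2 + 1*|1 + 2*exp(-4*I*pi/9) + exp(-2*I*pi/3) + exp(8*I*pi/9) + exp(2*I*pi/9) + exp(4*I*pi/9) + 2*exp(2*I*pi/3)|^2 + 1*|4 + exp(-2*I*pi/3) + 4*exp(2*I*pi/3)|^2 + 1*|1 + 2*exp(-2*I*pi/3) + 2*exp(-2*I*pi/9) + exp(-8*I*pi/9) + exp(2*I*pi/9) + exp(2*I*pi/3) + exp(4*I*pi/9)|^2 + 1*|1 + exp(-4*I*pi/9) + exp(-2*I*pi/3) + exp(-8*I*pi/9) + exp(2*I*pi/9) + 2*exp(8*I*pi/9) + 2*exp(2*I*pi/3)|^2]
  = (1/9)[(81) + (13 + 10*exp(-2*I*pi/3) + 8*exp(-4*I*pi/9) + 9*exp(-2*I*pi/9) + 7*exp(-8*I*pi/9) + 7*exp(8*I*pi/9) + 9*exp(2*I*pi/9) + 8*exp(4*I*pi/9) + 10*exp(2*I*pi/3)) + (13 + 9*exp(-4*I*pi/9) + 10*exp(-2*I*pi/3) + 7*exp(-2*I*pi/9) + 8*exp(-8*I*pi/9) + 8*exp(8*I*pi/9) + 7*exp(2*I*pi/9) + 10*exp(2*I*pi/3) + 9*exp(4*I*pi/9)) + (9) + (13 + 10*exp(-2*I*pi/3) + 7*exp(-4*I*pi/9) + 8*exp(-2*I*pi/9) + 9*exp(-8*I*pi/9) + 9*exp(8*I*pi/9) + 8*exp(2*I*pi/9) + 7*exp(4*I*pi/9) + 10*exp(2*I*pi/3)) + (13 + 10*exp(-2*I*pi/3) + 7*exp(-4*I*pi/9) + 8*exp(-2*I*pi/9) + 9*exp(-8*I*pi/9) + 9*exp(8*I*pi/9) + 8*exp(2*I*pi/9) + 7*exp(4*I*pi/9) + 10*exp(2*I*pi/3)) + (9) + (13 + 9*exp(-4*I*pi/9) + 10*exp(-2*I*pi/3) + 7*exp(-2*I*pi/9) + 8*exp(-8*I*pi/9) + 8*exp(8*I*pi/9) + 7*exp(2*I*pi/9) + 10*exp(2*I*pi/3) + 9*exp(4*I*pi/9)) + (13 + 10*exp(-2*I*pi/3) + 8*exp(-4*I*pi/9) + 9*exp(-2*I*pi/9) + 7*exp(-8*I*pi/9) + 7*exp(8*I*pi/9) + 9*exp(2*I*pi/9) + 8*exp(4*I*pi/9) + 10*exp(2*I*pi/3))] = 117/9 = 13.
(Exp terms are combined using exp(i*s)*conj(exp(i*t)) = exp(i*(s-t)), and sums of them are collapsed using the identity that for every m > 1 the m distinct m-th roots of unity sum to 0, e.g. 1 + exp(2*I*pi/3) + exp(-2*I*pi/3) = 0.)
A character is irreducible iff <chi, chi> = 1, so this representation is reducible.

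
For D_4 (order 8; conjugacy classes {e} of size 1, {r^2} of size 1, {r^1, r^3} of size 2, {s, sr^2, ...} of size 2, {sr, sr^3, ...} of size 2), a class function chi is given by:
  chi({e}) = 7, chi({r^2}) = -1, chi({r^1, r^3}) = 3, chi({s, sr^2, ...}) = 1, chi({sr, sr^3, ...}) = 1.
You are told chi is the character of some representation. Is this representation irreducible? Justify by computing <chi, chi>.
Not irreducible (reducible): <chi, chi> = 9 > 1.

Why: <chi, chi> = (1/|G|) sum_C |C| * |chi(C)|^2 = (1/8)[1*|7|^2 + 1*|-1|^2 + 2*|3|^2 + 2*|1|^2 + 2*|1|^2]
  = (1/8)[(49) + (1) + (18) + (2) + (2)] = 72/8 = 9.
A character is irreducible iff <chi, chi> = 1, so this representation is reducible.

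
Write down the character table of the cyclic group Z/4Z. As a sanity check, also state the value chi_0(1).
Character table of Z/4Z (irreps indexed chi_0,...,chi_3 with chi_k(m) = zeta_4^(k*m), zeta_4 = exp(2*pi*i/4)):
  irrep \ class  {0} (size 1)  {1} (size 1)  {2} (size 1)  {3} (size 1)
  chi_0          1             1             1             1           
  chi_1          1             I             -1            -I          
  chi_2          1             -1            1             -1          
  chi_3          1             -I            -1            I           

Spot check: chi_0(1) = zeta_4^(0*1) = zeta_4^0 = 1.

Details: Z/4Z is abelian, so all 4 irreducible complex representations are 1-dimensional. They are given by chi_k(m) = zeta_4^(k*m) for k = 0,...,3. Row orthogonality: sum_m chi_k(m) conj(chi_l(m)) = 4 * [k = l].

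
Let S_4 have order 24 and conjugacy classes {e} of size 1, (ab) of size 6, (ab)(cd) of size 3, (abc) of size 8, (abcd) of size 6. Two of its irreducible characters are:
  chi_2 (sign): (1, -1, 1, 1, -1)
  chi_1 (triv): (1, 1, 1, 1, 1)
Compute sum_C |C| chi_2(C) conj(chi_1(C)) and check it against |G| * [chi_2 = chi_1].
Sum = 0; so <chi_2, chi_1> = 0 (distinct irreducibles are orthogonal).

Proof sketch: Compute term by term over conjugacy classes (|C| * chi_2(C) * conj(chi_1(C))):
  1*(1)*conj(1) + 6*(-1)*conj(1) + 3*(1)*conj(1) + 8*(1)*conj(1) + 6*(-1)*conj(1)
  = (1) + (-6) + (3) + (8) + (-6)
  = 0.
Dividing by |G| = 24 gives 0/24 = 0, matching the row-orthogonality relation <chi_2, chi_1> = [chi_2 = chi_1].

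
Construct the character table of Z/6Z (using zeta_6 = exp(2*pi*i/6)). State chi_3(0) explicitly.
Character table of Z/6Z (irreps indexed chi_0,...,chi_5 with chi_k(m) = zeta_6^(k*m), zeta_6 = exp(2*pi*i/6)):
  irrep \ class  {0} (size 1)  {1} (size 1)    {2} (size 1)    {3} (size 1)  {4} (size 1)    {5} (size 1)  
  chi_0          1             1               1               1             1               1             
  chi_1          1             exp(I*pi/3)     exp(2*I*pi/3)   -1            exp(-2*I*pi/3)  exp(-I*pi/3)  
  chi_2          1             exp(2*I*pi/3)   exp(-2*I*pi/3)  1             exp(2*I*pi/3)   exp(-2*I*pi/3)
  chi_3          1             -1              1               -1            1               -1            
  chi_4          1             exp(-2*I*pi/3)  exp(2*I*pi/3)   1             exp(-2*I*pi/3)  exp(2*I*pi/3) 
  chi_5          1             exp(-I*pi/3)    exp(-2*I*pi/3)  -1            exp(2*I*pi/3)   exp(I*pi/3)   

Spot check: chi_3(0) = zeta_6^(3*0) = zeta_6^0 = 1.

Proof sketch: Z/6Z is abelian, so all 6 irreducible complex representations are 1-dimensional. They are given by chi_k(m) = zeta_6^(k*m) for k = 0,...,5. Row orthogonality: sum_m chi_k(m) conj(chi_l(m)) = 6 * [k = l].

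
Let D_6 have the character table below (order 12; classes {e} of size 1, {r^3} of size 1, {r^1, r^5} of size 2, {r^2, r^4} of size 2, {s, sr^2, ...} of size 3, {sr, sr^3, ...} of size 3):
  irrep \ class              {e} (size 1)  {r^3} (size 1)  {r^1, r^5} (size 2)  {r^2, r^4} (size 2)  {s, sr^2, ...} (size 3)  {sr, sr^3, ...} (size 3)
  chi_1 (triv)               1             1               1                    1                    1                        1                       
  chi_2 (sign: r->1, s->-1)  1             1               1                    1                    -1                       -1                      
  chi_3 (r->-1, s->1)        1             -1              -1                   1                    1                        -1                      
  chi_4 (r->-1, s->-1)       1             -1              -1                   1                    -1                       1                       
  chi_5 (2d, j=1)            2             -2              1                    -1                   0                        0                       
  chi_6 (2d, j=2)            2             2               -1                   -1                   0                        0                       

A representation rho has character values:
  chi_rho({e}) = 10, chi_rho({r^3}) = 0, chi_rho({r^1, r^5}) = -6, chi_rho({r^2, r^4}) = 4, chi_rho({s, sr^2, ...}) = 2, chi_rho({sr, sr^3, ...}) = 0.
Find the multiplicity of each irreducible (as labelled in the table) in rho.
Multiplicities: chi_1: 1, chi_2: 0, chi_3: 3, chi_4: 2, chi_5: 0, chi_6: 2.

Reasoning: Use <chi_rho, chi> = (1/|G|) sum_C |C| * chi_rho(C) * conj(chi(C)) with |G| = 12 for each irreducible chi in the table:
  <chi_rho, chi_1> = (1/12)[1*(10)*conj(1) + 1*(0)*conj(1) + 2*(-6)*conj(1) + 2*(4)*conj(1) + 3*(2)*conj(1) + 3*(0)*conj(1)]
      = (1/12)[(10) + (0) + (-12) + (8) + (6) + (0)] = 12/12 = 1
  <chi_rho, chi_2> = (1/12)[1*(10)*conj(1) + 1*(0)*conj(1) + 2*(-6)*conj(1) + 2*(4)*conj(1) + 3*(2)*conj(-1) + 3*(0)*conj(-1)]
      = (1/12)[(10) + (0) + (-12) + (8) + (-6) + (0)] = 0/12 = 0
  <chi_rho, chi_3> = (1/12)[1*(10)*conj(1) + 1*(0)*conj(-1) + 2*(-6)*conj(-1) + 2*(4)*conj(1) + 3*(2)*conj(1) + 3*(0)*conj(-1)]
      = (1/12)[(10) + (0) + (12) + (8) + (6) + (0)] = 36/12 = 3
  <chi_rho, chi_4> = (1/12)[1*(10)*conj(1) + 1*(0)*conj(-1) + 2*(-6)*conj(-1) + 2*(4)*conj(1) + 3*(2)*conj(-1) + 3*(0)*conj(1)]
      = (1/12)[(10) + (0) + (12) + (8) + (-6) + (0)] = 24/12 = 2
  <chi_rho, chi_5> = (1/12)[1*(10)*conj(2) + 1*(0)*conj(-2) + 2*(-6)*conj(1) + 2*(4)*conj(-1) + 3*(2)*conj(0) + 3*(0)*conj(0)]
      = (1/12)[(20) + (0) + (-12) + (-8) + (0) + (0)] = 0/12 = 0
  <chi_rho, chi_6> = (1/12)[1*(10)*conj(2) + 1*(0)*conj(2) + 2*(-6)*conj(-1) + 2*(4)*conj(-1) + 3*(2)*conj(0) + 3*(0)*conj(0)]
      = (1/12)[(20) + (0) + (12) + (-8) + (0) + (0)] = 24/12 = 2
Dimension check: dim(rho) = sum (mult * dim) = 1*1 + 0*1 + 3*1 + 2*1 + 0*2 + 2*2 = 10 = chi_rho(e) = 10.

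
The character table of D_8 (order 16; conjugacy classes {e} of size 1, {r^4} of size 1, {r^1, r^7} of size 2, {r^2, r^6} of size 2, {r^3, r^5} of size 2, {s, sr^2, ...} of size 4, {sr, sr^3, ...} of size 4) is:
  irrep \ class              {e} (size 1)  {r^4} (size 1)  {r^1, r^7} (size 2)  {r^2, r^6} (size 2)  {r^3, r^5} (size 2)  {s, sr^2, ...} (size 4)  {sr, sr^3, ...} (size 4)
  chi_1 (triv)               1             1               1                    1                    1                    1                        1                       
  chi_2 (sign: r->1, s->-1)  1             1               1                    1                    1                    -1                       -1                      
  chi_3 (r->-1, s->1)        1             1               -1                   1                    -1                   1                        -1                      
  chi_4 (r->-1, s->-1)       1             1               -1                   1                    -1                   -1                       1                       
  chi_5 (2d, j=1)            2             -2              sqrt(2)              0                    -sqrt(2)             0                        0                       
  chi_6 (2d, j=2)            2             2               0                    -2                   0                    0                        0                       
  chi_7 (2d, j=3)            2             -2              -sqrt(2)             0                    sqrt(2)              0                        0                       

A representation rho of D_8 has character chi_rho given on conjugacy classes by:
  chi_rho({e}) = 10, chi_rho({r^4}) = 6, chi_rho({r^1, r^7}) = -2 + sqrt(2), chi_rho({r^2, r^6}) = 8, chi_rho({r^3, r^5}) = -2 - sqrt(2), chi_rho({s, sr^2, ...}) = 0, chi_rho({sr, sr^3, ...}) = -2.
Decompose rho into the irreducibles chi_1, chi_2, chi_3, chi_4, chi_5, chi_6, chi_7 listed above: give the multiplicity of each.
Multiplicities: chi_1: 1, chi_2: 2, chi_3: 3, chi_4: 2, chi_5: 1, chi_6: 0, chi_7: 0.

Reasoning: Use <chi_rho, chi> = (1/|G|) sum_C |C| * chi_rho(C) * conj(chi(C)) with |G| = 16 for each irreducible chi in the table:
  <chi_rho, chi_1> = (1/16)[1*(10)*conj(1) + 1*(6)*conj(1) + 2*(-2 + sqrt(2))*conj(1) + 2*(8)*conj(1) + 2*(-2 - sqrt(2))*conj(1) + 4*(0)*conj(1) + 4*(-2)*conj(1)]
      = (1/16)[(10) + (6) + (-4 + 2*sqrt(2)) + (16) + (-4 - 2*sqrt(2)) + (0) + (-8)] = 16/16 = 1
  <chi_rho, chi_2> = (1/16)[1*(10)*conj(1) + 1*(6)*conj(1) + 2*(-2 + sqrt(2))*conj(1) + 2*(8)*conj(1) + 2*(-2 - sqrt(2))*conj(1) + 4*(0)*conj(-1) + 4*(-2)*conj(-1)]
      = (1/16)[(10) + (6) + (-4 + 2*sqrt(2)) + (16) + (-4 - 2*sqrt(2)) + (0) + (8)] = 32/16 = 2
  <chi_rho, chi_3> = (1/16)[1*(10)*conj(1) + 1*(6)*conj(1) + 2*(-2 + sqrt(2))*conj(-1) + 2*(8)*conj(1) + 2*(-2 - sqrt(2))*conj(-1) + 4*(0)*conj(1) + 4*(-2)*conj(-1)]
      = (1/16)[(10) + (6) + (4 - 2*sqrt(2)) + (16) + (2*sqrt(2) + 4) + (0) + (8)] = 48/16 = 3
  <chi_rho, chi_4> = (1/16)[1*(10)*conj(1) + 1*(6)*conj(1) + 2*(-2 + sqrt(2))*conj(-1) + 2*(8)*conj(1) + 2*(-2 - sqrt(2))*conj(-1) + 4*(0)*conj(-1) + 4*(-2)*conj(1)]
      = (1/16)[(10) + (6) + (4 - 2*sqrt(2)) + (16) + (2*sqrt(2) + 4) + (0) + (-8)] = 32/16 = 2
  <chi_rho, chi_5> = (1/16)[1*(10)*conj(2) + 1*(6)*conj(-2) + 2*(-2 + sqrt(2))*conj(sqrt(2)) + 2*(8)*conj(0) + 2*(-2 - sqrt(2))*conj(-sqrt(2)) + 4*(0)*conj(0) + 4*(-2)*conj(0)]
      = (1/16)[(20) + (-12) + (4 - 4*sqrt(2)) + (0) + (4 + 4*sqrt(2)) + (0) + (0)] = 16/16 = 1
  <chi_rho, chi_6> = (1/16)[1*(10)*conj(2) + 1*(6)*conj(2) + 2*(-2 + sqrt(2))*conj(0) + 2*(8)*conj(-2) + 2*(-2 - sqrt(2))*conj(0) + 4*(0)*conj(0) + 4*(-2)*conj(0)]
      = (1/16)[(20) + (12) + (0) + (-32) + (0) + (0) + (0)] = 0/16 = 0
  <chi_rho, chi_7> = (1/16)[1*(10)*conj(2) + 1*(6)*conj(-2) + 2*(-2 + sqrt(2))*conj(-sqrt(2)) + 2*(8)*conj(0) + 2*(-2 - sqrt(2))*conj(sqrt(2)) + 4*(0)*conj(0) + 4*(-2)*conj(0)]
      = (1/16)[(20) + (-12) + (-4 + 4*sqrt(2)) + (0) + (-4*sqrt(2) - 4) + (0) + (0)] = 0/16 = 0
Dimension check: dim(rho) = sum (mult * dim) = 1*1 + 2*1 + 3*1 + 2*1 + 1*2 + 0*2 + 0*2 = 10 = chi_rho(e) = 10.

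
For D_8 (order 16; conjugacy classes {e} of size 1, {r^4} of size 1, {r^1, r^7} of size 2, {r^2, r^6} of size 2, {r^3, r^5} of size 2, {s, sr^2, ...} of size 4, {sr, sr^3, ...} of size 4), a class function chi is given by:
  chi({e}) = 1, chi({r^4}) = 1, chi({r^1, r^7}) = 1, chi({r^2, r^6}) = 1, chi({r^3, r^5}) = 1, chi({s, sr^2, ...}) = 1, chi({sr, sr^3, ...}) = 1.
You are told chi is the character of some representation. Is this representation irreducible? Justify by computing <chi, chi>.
Irreducible: <chi, chi> = 1.

Argument: <chi, chi> = (1/|G|) sum_C |C| * |chi(C)|^2 = (1/16)[1*|1|^2 + 1*|1|^2 + 2*|1|^2 + 2*|1|^2 + 2*|1|^2 + 4*|1|^2 + 4*|1|^2]
  = (1/16)[(1) + (1) + (2) + (2) + (2) + (4) + (4)] = 16/16 = 1.
A character is irreducible iff <chi, chi> = 1, so this representation is irreducible.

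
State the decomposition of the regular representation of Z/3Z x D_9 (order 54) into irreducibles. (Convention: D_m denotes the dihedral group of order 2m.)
Each irreducible V_i of dimension d_i appears with multiplicity d_i, i.e. rho_reg = (direct sum over all irreducibles V_i) d_i V_i. The irreducible dimensions for Z/3Z x D_9 are 1, 1, 1, 1, 1, 1, 2, 2, 2, 2, 2, 2, 2, 2, 2, 2, 2, 2: 6 irreducibles of dimension 1, each with multiplicity 1; 12 irreducibles of dimension 2, each with multiplicity 2. Total dimension 6*1*1 + 12*2*2 = 54 = |G|.

Why: General theorem: in the regular representation of a finite group G, each irreducible appears with multiplicity equal to its dimension. Check: dim(rho_reg) = sum d_i^2 = 1 + 1 + 1 + 1 + 1 + 1 + 4 + 4 + 4 + 4 + 4 + 4 + 4 + 4 + 4 + 4 + 4 + 4 = 54 = |G|.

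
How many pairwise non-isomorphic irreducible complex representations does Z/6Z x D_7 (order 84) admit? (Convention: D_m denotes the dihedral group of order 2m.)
30

Why: The number of irreducible complex representations of a finite group equals its number of conjugacy classes. For a direct product, #classes(G x H) = #classes(G) * #classes(H). Z/6Z has 6 classes (abelian), D_7 has 5 classes, so 6 * 5 = 30, so Z/6Z x D_7 (order 84) has exactly 30 irreducible complex representations.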